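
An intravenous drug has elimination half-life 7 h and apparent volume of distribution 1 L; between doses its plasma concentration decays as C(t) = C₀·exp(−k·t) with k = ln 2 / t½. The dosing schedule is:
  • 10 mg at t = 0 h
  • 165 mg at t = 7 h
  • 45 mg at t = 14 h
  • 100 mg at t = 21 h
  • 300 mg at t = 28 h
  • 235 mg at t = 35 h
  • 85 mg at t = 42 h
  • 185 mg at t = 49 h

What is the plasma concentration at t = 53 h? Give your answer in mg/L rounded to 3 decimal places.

k = ln 2 / 7 = 0.09902 per h
Dose 1 (10 mg at t=0 h): 10·exp(−0.09902·53) = 0.053 mg/L
Dose 2 (165 mg at t=7 h): 165·exp(−0.09902·46) = 1.735 mg/L
Dose 3 (45 mg at t=14 h): 45·exp(−0.09902·39) = 0.946 mg/L
Dose 4 (100 mg at t=21 h): 100·exp(−0.09902·32) = 4.206 mg/L
Dose 5 (300 mg at t=28 h): 300·exp(−0.09902·25) = 25.236 mg/L
Dose 6 (235 mg at t=35 h): 235·exp(−0.09902·18) = 39.536 mg/L
Dose 7 (85 mg at t=42 h): 85·exp(−0.09902·11) = 28.600 mg/L
Dose 8 (185 mg at t=49 h): 185·exp(−0.09902·4) = 124.496 mg/L
C(53) = 0.053 + 1.735 + 0.946 + 4.206 + 25.236 + 39.536 + 28.600 + 124.496 = 224.807 mg/L

224.807 mg/L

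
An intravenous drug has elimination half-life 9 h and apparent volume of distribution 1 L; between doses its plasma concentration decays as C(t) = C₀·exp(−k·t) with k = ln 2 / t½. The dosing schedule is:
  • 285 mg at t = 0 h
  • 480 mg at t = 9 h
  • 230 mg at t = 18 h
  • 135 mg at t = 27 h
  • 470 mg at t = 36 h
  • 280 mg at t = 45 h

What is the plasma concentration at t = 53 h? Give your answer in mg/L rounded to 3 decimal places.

332.878 mg/L

k = ln 2 / 9 = 0.07702 per h
Dose 1 (285 mg at t=0 h): 285·exp(−0.07702·53) = 4.810 mg/L
Dose 2 (480 mg at t=9 h): 480·exp(−0.07702·44) = 16.201 mg/L
Dose 3 (230 mg at t=18 h): 230·exp(−0.07702·35) = 15.526 mg/L
Dose 4 (135 mg at t=27 h): 135·exp(−0.07702·26) = 18.226 mg/L
Dose 5 (470 mg at t=36 h): 470·exp(−0.07702·17) = 126.907 mg/L
Dose 6 (280 mg at t=45 h): 280·exp(−0.07702·8) = 151.208 mg/L
C(53) = 4.810 + 16.201 + 15.526 + 18.226 + 126.907 + 151.208 = 332.878 mg/L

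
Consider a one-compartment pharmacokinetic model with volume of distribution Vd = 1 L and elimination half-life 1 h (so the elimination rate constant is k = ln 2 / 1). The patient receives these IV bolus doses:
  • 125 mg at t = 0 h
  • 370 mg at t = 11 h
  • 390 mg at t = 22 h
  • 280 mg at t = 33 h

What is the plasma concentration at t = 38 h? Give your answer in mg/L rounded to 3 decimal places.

k = ln 2 / 1 = 0.69315 per h
Dose 1 (125 mg at t=0 h): 125·exp(−0.69315·38) = 0.000 mg/L
Dose 2 (370 mg at t=11 h): 370·exp(−0.69315·27) = 0.000 mg/L
Dose 3 (390 mg at t=22 h): 390·exp(−0.69315·16) = 0.006 mg/L
Dose 4 (280 mg at t=33 h): 280·exp(−0.69315·5) = 8.750 mg/L
C(38) = 0.000 + 0.000 + 0.006 + 8.750 = 8.756 mg/L

8.756 mg/L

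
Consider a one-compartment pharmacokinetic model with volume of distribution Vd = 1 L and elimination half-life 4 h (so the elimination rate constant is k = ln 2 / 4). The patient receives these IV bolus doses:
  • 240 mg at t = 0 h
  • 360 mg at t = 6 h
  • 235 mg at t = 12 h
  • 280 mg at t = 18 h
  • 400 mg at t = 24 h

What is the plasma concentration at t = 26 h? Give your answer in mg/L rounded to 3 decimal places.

387.516 mg/L

k = ln 2 / 4 = 0.17329 per h
Dose 1 (240 mg at t=0 h): 240·exp(−0.17329·26) = 2.652 mg/L
Dose 2 (360 mg at t=6 h): 360·exp(−0.17329·20) = 11.250 mg/L
Dose 3 (235 mg at t=12 h): 235·exp(−0.17329·14) = 20.771 mg/L
Dose 4 (280 mg at t=18 h): 280·exp(−0.17329·8) = 70.000 mg/L
Dose 5 (400 mg at t=24 h): 400·exp(−0.17329·2) = 282.843 mg/L
C(26) = 2.652 + 11.250 + 20.771 + 70.000 + 282.843 = 387.516 mg/L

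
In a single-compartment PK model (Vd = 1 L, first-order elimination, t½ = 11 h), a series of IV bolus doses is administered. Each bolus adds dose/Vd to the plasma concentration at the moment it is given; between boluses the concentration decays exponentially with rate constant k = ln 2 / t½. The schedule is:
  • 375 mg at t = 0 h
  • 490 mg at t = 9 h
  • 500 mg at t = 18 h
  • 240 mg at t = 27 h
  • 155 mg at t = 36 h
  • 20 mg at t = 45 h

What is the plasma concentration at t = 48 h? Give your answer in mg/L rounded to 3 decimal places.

288.913 mg/L

k = ln 2 / 11 = 0.06301 per h
Dose 1 (375 mg at t=0 h): 375·exp(−0.06301·48) = 18.216 mg/L
Dose 2 (490 mg at t=9 h): 490·exp(−0.06301·39) = 41.967 mg/L
Dose 3 (500 mg at t=18 h): 500·exp(−0.06301·30) = 75.506 mg/L
Dose 4 (240 mg at t=27 h): 240·exp(−0.06301·21) = 63.902 mg/L
Dose 5 (155 mg at t=36 h): 155·exp(−0.06301·12) = 72.767 mg/L
Dose 6 (20 mg at t=45 h): 20·exp(−0.06301·3) = 16.555 mg/L
C(48) = 18.216 + 41.967 + 75.506 + 63.902 + 72.767 + 16.555 = 288.913 mg/L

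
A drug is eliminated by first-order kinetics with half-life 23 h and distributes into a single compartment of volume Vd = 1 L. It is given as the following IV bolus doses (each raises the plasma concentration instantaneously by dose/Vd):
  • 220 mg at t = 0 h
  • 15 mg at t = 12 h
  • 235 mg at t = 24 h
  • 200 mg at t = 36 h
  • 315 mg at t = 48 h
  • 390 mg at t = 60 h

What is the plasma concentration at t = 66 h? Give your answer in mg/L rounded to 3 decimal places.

k = ln 2 / 23 = 0.03014 per h
Dose 1 (220 mg at t=0 h): 220·exp(−0.03014·66) = 30.102 mg/L
Dose 2 (15 mg at t=12 h): 15·exp(−0.03014·54) = 2.947 mg/L
Dose 3 (235 mg at t=24 h): 235·exp(−0.03014·42) = 66.277 mg/L
Dose 4 (200 mg at t=36 h): 200·exp(−0.03014·30) = 80.981 mg/L
Dose 5 (315 mg at t=48 h): 315·exp(−0.03014·18) = 183.114 mg/L
Dose 6 (390 mg at t=60 h): 390·exp(−0.03014·6) = 325.488 mg/L
C(66) = 30.102 + 2.947 + 66.277 + 80.981 + 183.114 + 325.488 = 688.908 mg/L

688.908 mg/L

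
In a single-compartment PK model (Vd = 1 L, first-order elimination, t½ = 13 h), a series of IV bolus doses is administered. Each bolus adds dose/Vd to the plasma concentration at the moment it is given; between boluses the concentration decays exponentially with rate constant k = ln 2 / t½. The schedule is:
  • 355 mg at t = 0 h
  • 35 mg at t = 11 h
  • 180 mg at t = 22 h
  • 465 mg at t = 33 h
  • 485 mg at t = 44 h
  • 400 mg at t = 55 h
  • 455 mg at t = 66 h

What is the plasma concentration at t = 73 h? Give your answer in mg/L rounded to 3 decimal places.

k = ln 2 / 13 = 0.05332 per h
Dose 1 (355 mg at t=0 h): 355·exp(−0.05332·73) = 7.242 mg/L
Dose 2 (35 mg at t=11 h): 35·exp(−0.05332·62) = 1.283 mg/L
Dose 3 (180 mg at t=22 h): 180·exp(−0.05332·51) = 11.866 mg/L
Dose 4 (465 mg at t=33 h): 465·exp(−0.05332·40) = 55.107 mg/L
Dose 5 (485 mg at t=44 h): 485·exp(−0.05332·29) = 103.327 mg/L
Dose 6 (400 mg at t=55 h): 400·exp(−0.05332·18) = 153.197 mg/L
Dose 7 (455 mg at t=66 h): 455·exp(−0.05332·7) = 313.270 mg/L
C(73) = 7.242 + 1.283 + 11.866 + 55.107 + 103.327 + 153.197 + 313.270 = 645.291 mg/L

645.291 mg/L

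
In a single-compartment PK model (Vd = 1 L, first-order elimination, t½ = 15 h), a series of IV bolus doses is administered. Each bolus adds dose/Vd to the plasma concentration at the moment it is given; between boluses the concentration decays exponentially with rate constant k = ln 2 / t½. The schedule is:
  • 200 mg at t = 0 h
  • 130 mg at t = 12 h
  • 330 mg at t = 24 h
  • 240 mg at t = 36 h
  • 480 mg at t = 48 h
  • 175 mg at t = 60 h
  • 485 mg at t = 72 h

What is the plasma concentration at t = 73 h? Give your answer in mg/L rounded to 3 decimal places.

802.581 mg/L

k = ln 2 / 15 = 0.04621 per h
Dose 1 (200 mg at t=0 h): 200·exp(−0.04621·73) = 6.855 mg/L
Dose 2 (130 mg at t=12 h): 130·exp(−0.04621·61) = 7.758 mg/L
Dose 3 (330 mg at t=24 h): 330·exp(−0.04621·49) = 34.289 mg/L
Dose 4 (240 mg at t=36 h): 240·exp(−0.04621·37) = 43.418 mg/L
Dose 5 (480 mg at t=48 h): 480·exp(−0.04621·25) = 151.191 mg/L
Dose 6 (175 mg at t=60 h): 175·exp(−0.04621·13) = 95.972 mg/L
Dose 7 (485 mg at t=72 h): 485·exp(−0.04621·1) = 463.098 mg/L
C(73) = 6.855 + 7.758 + 34.289 + 43.418 + 151.191 + 95.972 + 463.098 = 802.581 mg/L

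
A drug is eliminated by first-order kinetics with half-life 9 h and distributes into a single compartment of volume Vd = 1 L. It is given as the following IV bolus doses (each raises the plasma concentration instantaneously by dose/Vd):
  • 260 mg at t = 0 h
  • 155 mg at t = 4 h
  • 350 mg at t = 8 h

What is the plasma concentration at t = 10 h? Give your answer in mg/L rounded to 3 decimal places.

518.043 mg/L

k = ln 2 / 9 = 0.07702 per h
Dose 1 (260 mg at t=0 h): 260·exp(−0.07702·10) = 120.364 mg/L
Dose 2 (155 mg at t=4 h): 155·exp(−0.07702·6) = 97.644 mg/L
Dose 3 (350 mg at t=8 h): 350·exp(−0.07702·2) = 300.035 mg/L
C(10) = 120.364 + 97.644 + 300.035 = 518.043 mg/L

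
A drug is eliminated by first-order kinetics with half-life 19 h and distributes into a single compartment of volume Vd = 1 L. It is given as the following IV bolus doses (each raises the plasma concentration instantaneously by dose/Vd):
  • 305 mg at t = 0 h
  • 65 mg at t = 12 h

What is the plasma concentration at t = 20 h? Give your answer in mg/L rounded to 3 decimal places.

195.584 mg/L

k = ln 2 / 19 = 0.03648 per h
Dose 1 (305 mg at t=0 h): 305·exp(−0.03648·20) = 147.037 mg/L
Dose 2 (65 mg at t=12 h): 65·exp(−0.03648·8) = 48.547 mg/L
C(20) = 147.037 + 48.547 = 195.584 mg/L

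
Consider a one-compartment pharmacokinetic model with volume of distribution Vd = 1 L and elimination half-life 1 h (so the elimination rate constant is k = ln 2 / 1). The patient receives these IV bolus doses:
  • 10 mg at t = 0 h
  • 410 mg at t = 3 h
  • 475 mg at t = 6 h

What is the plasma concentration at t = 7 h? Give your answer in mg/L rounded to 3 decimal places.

k = ln 2 / 1 = 0.69315 per h
Dose 1 (10 mg at t=0 h): 10·exp(−0.69315·7) = 0.078 mg/L
Dose 2 (410 mg at t=3 h): 410·exp(−0.69315·4) = 25.625 mg/L
Dose 3 (475 mg at t=6 h): 475·exp(−0.69315·1) = 237.500 mg/L
C(7) = 0.078 + 25.625 + 237.500 = 263.203 mg/L

263.203 mg/L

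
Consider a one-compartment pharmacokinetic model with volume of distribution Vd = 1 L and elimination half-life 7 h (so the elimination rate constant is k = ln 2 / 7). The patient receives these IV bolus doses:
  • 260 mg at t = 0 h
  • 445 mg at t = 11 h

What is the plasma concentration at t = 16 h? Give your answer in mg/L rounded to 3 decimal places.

324.552 mg/L

k = ln 2 / 7 = 0.09902 per h
Dose 1 (260 mg at t=0 h): 260·exp(−0.09902·16) = 53.322 mg/L
Dose 2 (445 mg at t=11 h): 445·exp(−0.09902·5) = 271.231 mg/L
C(16) = 53.322 + 271.231 = 324.552 mg/L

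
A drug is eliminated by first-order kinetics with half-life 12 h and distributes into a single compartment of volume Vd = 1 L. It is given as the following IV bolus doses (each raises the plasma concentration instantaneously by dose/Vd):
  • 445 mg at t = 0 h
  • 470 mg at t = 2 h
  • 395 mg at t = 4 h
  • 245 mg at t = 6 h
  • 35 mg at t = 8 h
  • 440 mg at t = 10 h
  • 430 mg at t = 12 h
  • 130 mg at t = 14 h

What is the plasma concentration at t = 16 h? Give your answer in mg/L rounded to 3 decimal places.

1511.245 mg/L

k = ln 2 / 12 = 0.05776 per h
Dose 1 (445 mg at t=0 h): 445·exp(−0.05776·16) = 176.598 mg/L
Dose 2 (470 mg at t=2 h): 470·exp(−0.05776·14) = 209.361 mg/L
Dose 3 (395 mg at t=4 h): 395·exp(−0.05776·12) = 197.500 mg/L
Dose 4 (245 mg at t=6 h): 245·exp(−0.05776·10) = 137.502 mg/L
Dose 5 (35 mg at t=8 h): 35·exp(−0.05776·8) = 22.049 mg/L
Dose 6 (440 mg at t=10 h): 440·exp(−0.05776·6) = 311.127 mg/L
Dose 7 (430 mg at t=12 h): 430·exp(−0.05776·4) = 341.291 mg/L
Dose 8 (130 mg at t=14 h): 130·exp(−0.05776·2) = 115.817 mg/L
C(16) = 176.598 + 209.361 + 197.500 + 137.502 + 22.049 + 311.127 + 341.291 + 115.817 = 1511.245 mg/L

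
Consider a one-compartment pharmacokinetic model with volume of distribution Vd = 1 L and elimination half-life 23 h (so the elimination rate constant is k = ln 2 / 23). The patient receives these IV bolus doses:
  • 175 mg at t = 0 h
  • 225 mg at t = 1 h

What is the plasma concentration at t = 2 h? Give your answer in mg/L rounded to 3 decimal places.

383.084 mg/L

k = ln 2 / 23 = 0.03014 per h
Dose 1 (175 mg at t=0 h): 175·exp(−0.03014·2) = 164.764 mg/L
Dose 2 (225 mg at t=1 h): 225·exp(−0.03014·1) = 218.320 mg/L
C(2) = 164.764 + 218.320 = 383.084 mg/L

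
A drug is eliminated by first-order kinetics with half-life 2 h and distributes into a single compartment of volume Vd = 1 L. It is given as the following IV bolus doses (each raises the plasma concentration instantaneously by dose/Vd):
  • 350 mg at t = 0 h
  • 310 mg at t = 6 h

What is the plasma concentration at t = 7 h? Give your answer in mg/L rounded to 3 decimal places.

k = ln 2 / 2 = 0.34657 per h
Dose 1 (350 mg at t=0 h): 350·exp(−0.34657·7) = 30.936 mg/L
Dose 2 (310 mg at t=6 h): 310·exp(−0.34657·1) = 219.203 mg/L
C(7) = 30.936 + 219.203 = 250.139 mg/L

250.139 mg/L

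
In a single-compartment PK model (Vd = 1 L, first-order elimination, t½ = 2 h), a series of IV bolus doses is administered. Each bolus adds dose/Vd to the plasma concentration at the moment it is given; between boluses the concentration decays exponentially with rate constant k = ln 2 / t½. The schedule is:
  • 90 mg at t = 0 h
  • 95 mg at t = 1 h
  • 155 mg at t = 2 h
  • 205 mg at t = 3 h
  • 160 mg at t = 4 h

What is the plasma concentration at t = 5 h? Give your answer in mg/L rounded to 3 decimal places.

310.098 mg/L

k = ln 2 / 2 = 0.34657 per h
Dose 1 (90 mg at t=0 h): 90·exp(−0.34657·5) = 15.910 mg/L
Dose 2 (95 mg at t=1 h): 95·exp(−0.34657·4) = 23.750 mg/L
Dose 3 (155 mg at t=2 h): 155·exp(−0.34657·3) = 54.801 mg/L
Dose 4 (205 mg at t=3 h): 205·exp(−0.34657·2) = 102.500 mg/L
Dose 5 (160 mg at t=4 h): 160·exp(−0.34657·1) = 113.137 mg/L
C(5) = 15.910 + 23.750 + 54.801 + 102.500 + 113.137 = 310.098 mg/L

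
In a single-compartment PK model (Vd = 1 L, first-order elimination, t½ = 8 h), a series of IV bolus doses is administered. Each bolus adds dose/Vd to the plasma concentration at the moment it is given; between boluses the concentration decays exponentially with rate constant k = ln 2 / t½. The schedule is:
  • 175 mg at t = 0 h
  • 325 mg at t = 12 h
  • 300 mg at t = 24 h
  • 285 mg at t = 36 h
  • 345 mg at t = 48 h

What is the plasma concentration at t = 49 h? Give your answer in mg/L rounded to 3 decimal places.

k = ln 2 / 8 = 0.08664 per h
Dose 1 (175 mg at t=0 h): 175·exp(−0.08664·49) = 2.507 mg/L
Dose 2 (325 mg at t=12 h): 325·exp(−0.08664·37) = 13.171 mg/L
Dose 3 (300 mg at t=24 h): 300·exp(−0.08664·25) = 34.388 mg/L
Dose 4 (285 mg at t=36 h): 285·exp(−0.08664·13) = 92.400 mg/L
Dose 5 (345 mg at t=48 h): 345·exp(−0.08664·1) = 316.366 mg/L
C(49) = 2.507 + 13.171 + 34.388 + 92.400 + 316.366 = 458.832 mg/L

458.832 mg/L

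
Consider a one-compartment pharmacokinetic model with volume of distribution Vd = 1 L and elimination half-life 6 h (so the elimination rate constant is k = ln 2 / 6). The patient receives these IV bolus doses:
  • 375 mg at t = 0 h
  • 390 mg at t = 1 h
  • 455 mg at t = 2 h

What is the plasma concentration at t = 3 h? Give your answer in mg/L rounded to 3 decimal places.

k = ln 2 / 6 = 0.11552 per h
Dose 1 (375 mg at t=0 h): 375·exp(−0.11552·3) = 265.165 mg/L
Dose 2 (390 mg at t=1 h): 390·exp(−0.11552·2) = 309.543 mg/L
Dose 3 (455 mg at t=2 h): 455·exp(−0.11552·1) = 405.359 mg/L
C(3) = 265.165 + 309.543 + 405.359 = 980.067 mg/L

980.067 mg/L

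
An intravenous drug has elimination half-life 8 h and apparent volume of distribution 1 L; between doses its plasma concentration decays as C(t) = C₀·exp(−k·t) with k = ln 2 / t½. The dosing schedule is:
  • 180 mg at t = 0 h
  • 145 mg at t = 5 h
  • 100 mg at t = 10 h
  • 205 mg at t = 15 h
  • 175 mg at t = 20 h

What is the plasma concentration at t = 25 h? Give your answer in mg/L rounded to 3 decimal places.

k = ln 2 / 8 = 0.08664 per h
Dose 1 (180 mg at t=0 h): 180·exp(−0.08664·25) = 20.633 mg/L
Dose 2 (145 mg at t=5 h): 145·exp(−0.08664·20) = 25.633 mg/L
Dose 3 (100 mg at t=10 h): 100·exp(−0.08664·15) = 27.263 mg/L
Dose 4 (205 mg at t=15 h): 205·exp(−0.08664·10) = 86.192 mg/L
Dose 5 (175 mg at t=20 h): 175·exp(−0.08664·5) = 113.473 mg/L
C(25) = 20.633 + 25.633 + 27.263 + 86.192 + 113.473 = 273.193 mg/L

273.193 mg/L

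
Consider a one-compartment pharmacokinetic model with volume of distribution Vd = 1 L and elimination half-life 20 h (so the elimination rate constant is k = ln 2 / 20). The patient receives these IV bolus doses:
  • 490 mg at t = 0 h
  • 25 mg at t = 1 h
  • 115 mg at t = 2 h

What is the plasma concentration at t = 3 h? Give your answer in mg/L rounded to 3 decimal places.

k = ln 2 / 20 = 0.03466 per h
Dose 1 (490 mg at t=0 h): 490·exp(−0.03466·3) = 441.613 mg/L
Dose 2 (25 mg at t=1 h): 25·exp(−0.03466·2) = 23.326 mg/L
Dose 3 (115 mg at t=2 h): 115·exp(−0.03466·1) = 111.083 mg/L
C(3) = 441.613 + 23.326 + 111.083 = 576.021 mg/L

576.021 mg/L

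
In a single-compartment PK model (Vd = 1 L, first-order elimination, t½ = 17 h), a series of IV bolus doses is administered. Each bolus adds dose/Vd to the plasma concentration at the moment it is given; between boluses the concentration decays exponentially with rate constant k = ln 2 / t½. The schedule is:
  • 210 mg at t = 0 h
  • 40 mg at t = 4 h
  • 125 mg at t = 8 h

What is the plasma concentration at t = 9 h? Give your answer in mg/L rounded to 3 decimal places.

k = ln 2 / 17 = 0.04077 per h
Dose 1 (210 mg at t=0 h): 210·exp(−0.04077·9) = 145.496 mg/L
Dose 2 (40 mg at t=4 h): 40·exp(−0.04077·5) = 32.623 mg/L
Dose 3 (125 mg at t=8 h): 125·exp(−0.04077·1) = 120.006 mg/L
C(9) = 145.496 + 32.623 + 120.006 = 298.124 mg/L

298.124 mg/L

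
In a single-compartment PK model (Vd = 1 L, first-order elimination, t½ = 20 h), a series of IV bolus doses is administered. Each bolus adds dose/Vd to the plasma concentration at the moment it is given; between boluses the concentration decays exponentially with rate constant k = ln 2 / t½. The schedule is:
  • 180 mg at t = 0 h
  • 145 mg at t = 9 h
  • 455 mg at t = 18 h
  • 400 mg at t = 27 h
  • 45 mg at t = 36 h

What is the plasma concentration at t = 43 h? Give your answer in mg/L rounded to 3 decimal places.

541.535 mg/L

k = ln 2 / 20 = 0.03466 per h
Dose 1 (180 mg at t=0 h): 180·exp(−0.03466·43) = 40.556 mg/L
Dose 2 (145 mg at t=9 h): 145·exp(−0.03466·34) = 44.629 mg/L
Dose 3 (455 mg at t=18 h): 455·exp(−0.03466·25) = 191.304 mg/L
Dose 4 (400 mg at t=27 h): 400·exp(−0.03466·16) = 229.740 mg/L
Dose 5 (45 mg at t=36 h): 45·exp(−0.03466·7) = 35.306 mg/L
C(43) = 40.556 + 44.629 + 191.304 + 229.740 + 35.306 = 541.535 mg/L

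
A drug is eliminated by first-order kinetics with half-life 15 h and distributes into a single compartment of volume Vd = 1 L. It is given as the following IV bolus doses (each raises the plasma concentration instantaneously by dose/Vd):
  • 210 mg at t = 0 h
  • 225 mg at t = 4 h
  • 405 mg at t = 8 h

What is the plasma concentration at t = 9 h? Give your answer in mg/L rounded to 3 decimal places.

k = ln 2 / 15 = 0.04621 per h
Dose 1 (210 mg at t=0 h): 210·exp(−0.04621·9) = 138.548 mg/L
Dose 2 (225 mg at t=4 h): 225·exp(−0.04621·5) = 178.583 mg/L
Dose 3 (405 mg at t=8 h): 405·exp(−0.04621·1) = 386.711 mg/L
C(9) = 138.548 + 178.583 + 386.711 = 703.842 mg/L

703.842 mg/L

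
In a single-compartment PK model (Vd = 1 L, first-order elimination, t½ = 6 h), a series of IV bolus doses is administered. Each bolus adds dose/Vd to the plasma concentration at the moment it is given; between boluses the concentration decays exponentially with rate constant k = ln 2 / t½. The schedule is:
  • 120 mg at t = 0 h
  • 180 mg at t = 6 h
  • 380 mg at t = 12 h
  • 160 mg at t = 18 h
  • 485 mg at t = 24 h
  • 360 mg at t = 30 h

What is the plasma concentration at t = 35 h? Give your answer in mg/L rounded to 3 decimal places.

395.668 mg/L

k = ln 2 / 6 = 0.11552 per h
Dose 1 (120 mg at t=0 h): 120·exp(−0.11552·35) = 2.105 mg/L
Dose 2 (180 mg at t=6 h): 180·exp(−0.11552·29) = 6.314 mg/L
Dose 3 (380 mg at t=12 h): 380·exp(−0.11552·23) = 26.658 mg/L
Dose 4 (160 mg at t=18 h): 160·exp(−0.11552·17) = 22.449 mg/L
Dose 5 (485 mg at t=24 h): 485·exp(−0.11552·11) = 136.099 mg/L
Dose 6 (360 mg at t=30 h): 360·exp(−0.11552·5) = 202.043 mg/L
C(35) = 2.105 + 6.314 + 26.658 + 22.449 + 136.099 + 202.043 = 395.668 mg/L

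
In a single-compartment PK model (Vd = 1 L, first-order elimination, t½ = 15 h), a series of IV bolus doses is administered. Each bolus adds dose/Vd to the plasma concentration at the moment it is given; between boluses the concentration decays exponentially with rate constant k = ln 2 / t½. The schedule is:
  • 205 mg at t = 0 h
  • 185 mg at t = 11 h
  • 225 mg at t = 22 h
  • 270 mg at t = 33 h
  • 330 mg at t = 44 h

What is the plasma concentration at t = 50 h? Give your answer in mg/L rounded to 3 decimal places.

485.724 mg/L

k = ln 2 / 15 = 0.04621 per h
Dose 1 (205 mg at t=0 h): 205·exp(−0.04621·50) = 20.339 mg/L
Dose 2 (185 mg at t=11 h): 185·exp(−0.04621·39) = 30.514 mg/L
Dose 3 (225 mg at t=22 h): 225·exp(−0.04621·28) = 61.696 mg/L
Dose 4 (270 mg at t=33 h): 270·exp(−0.04621·17) = 123.083 mg/L
Dose 5 (330 mg at t=44 h): 330·exp(−0.04621·6) = 250.093 mg/L
C(50) = 20.339 + 30.514 + 61.696 + 123.083 + 250.093 = 485.724 mg/L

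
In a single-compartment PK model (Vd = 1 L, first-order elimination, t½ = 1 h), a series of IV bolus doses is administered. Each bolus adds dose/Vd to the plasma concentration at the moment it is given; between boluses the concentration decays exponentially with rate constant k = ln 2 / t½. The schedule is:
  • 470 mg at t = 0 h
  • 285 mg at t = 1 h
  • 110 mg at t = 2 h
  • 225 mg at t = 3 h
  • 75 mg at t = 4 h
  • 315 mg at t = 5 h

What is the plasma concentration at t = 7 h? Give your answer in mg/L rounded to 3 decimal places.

k = ln 2 / 1 = 0.69315 per h
Dose 1 (470 mg at t=0 h): 470·exp(−0.69315·7) = 3.672 mg/L
Dose 2 (285 mg at t=1 h): 285·exp(−0.69315·6) = 4.453 mg/L
Dose 3 (110 mg at t=2 h): 110·exp(−0.69315·5) = 3.438 mg/L
Dose 4 (225 mg at t=3 h): 225·exp(−0.69315·4) = 14.062 mg/L
Dose 5 (75 mg at t=4 h): 75·exp(−0.69315·3) = 9.375 mg/L
Dose 6 (315 mg at t=5 h): 315·exp(−0.69315·2) = 78.750 mg/L
C(7) = 3.672 + 4.453 + 3.438 + 14.062 + 9.375 + 78.750 = 113.750 mg/L

113.750 mg/L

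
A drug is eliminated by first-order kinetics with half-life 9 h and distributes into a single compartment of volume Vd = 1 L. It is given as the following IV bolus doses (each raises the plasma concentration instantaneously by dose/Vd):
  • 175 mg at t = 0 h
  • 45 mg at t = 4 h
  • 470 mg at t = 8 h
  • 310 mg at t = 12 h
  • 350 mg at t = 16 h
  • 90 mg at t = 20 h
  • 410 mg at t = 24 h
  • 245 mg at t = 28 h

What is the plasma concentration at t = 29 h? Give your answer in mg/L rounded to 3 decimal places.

k = ln 2 / 9 = 0.07702 per h
Dose 1 (175 mg at t=0 h): 175·exp(−0.07702·29) = 18.752 mg/L
Dose 2 (45 mg at t=4 h): 45·exp(−0.07702·25) = 6.562 mg/L
Dose 3 (470 mg at t=8 h): 470·exp(−0.07702·21) = 93.260 mg/L
Dose 4 (310 mg at t=12 h): 310·exp(−0.07702·17) = 83.705 mg/L
Dose 5 (350 mg at t=16 h): 350·exp(−0.07702·13) = 128.602 mg/L
Dose 6 (90 mg at t=20 h): 90·exp(−0.07702·9) = 45.000 mg/L
Dose 7 (410 mg at t=24 h): 410·exp(−0.07702·5) = 278.962 mg/L
Dose 8 (245 mg at t=28 h): 245·exp(−0.07702·1) = 226.839 mg/L
C(29) = 18.752 + 6.562 + 93.260 + 83.705 + 128.602 + 45.000 + 278.962 + 226.839 = 881.681 mg/L

881.681 mg/L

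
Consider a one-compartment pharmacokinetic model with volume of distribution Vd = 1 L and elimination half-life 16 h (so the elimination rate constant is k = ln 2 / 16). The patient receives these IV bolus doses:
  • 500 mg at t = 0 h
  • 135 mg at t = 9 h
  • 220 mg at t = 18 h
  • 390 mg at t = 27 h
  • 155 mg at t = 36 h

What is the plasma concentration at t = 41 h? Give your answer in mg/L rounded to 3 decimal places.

537.078 mg/L

k = ln 2 / 16 = 0.04332 per h
Dose 1 (500 mg at t=0 h): 500·exp(−0.04332·41) = 84.641 mg/L
Dose 2 (135 mg at t=9 h): 135·exp(−0.04332·32) = 33.750 mg/L
Dose 3 (220 mg at t=18 h): 220·exp(−0.04332·23) = 81.225 mg/L
Dose 4 (390 mg at t=27 h): 390·exp(−0.04332·14) = 212.649 mg/L
Dose 5 (155 mg at t=36 h): 155·exp(−0.04332·5) = 124.813 mg/L
C(41) = 84.641 + 33.750 + 81.225 + 212.649 + 124.813 = 537.078 mg/L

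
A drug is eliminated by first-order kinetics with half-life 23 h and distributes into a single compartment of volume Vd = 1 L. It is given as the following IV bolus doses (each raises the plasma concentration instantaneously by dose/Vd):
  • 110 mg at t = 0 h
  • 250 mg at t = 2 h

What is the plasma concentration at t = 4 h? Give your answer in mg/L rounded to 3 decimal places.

332.885 mg/L

k = ln 2 / 23 = 0.03014 per h
Dose 1 (110 mg at t=0 h): 110·exp(−0.03014·4) = 97.508 mg/L
Dose 2 (250 mg at t=2 h): 250·exp(−0.03014·2) = 235.377 mg/L
C(4) = 97.508 + 235.377 = 332.885 mg/L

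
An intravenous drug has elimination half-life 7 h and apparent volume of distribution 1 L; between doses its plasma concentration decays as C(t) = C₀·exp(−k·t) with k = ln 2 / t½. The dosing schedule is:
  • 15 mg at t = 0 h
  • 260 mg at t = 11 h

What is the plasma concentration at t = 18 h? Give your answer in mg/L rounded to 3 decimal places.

k = ln 2 / 7 = 0.09902 per h
Dose 1 (15 mg at t=0 h): 15·exp(−0.09902·18) = 2.524 mg/L
Dose 2 (260 mg at t=11 h): 260·exp(−0.09902·7) = 130.000 mg/L
C(18) = 2.524 + 130.000 = 132.524 mg/L

132.524 mg/L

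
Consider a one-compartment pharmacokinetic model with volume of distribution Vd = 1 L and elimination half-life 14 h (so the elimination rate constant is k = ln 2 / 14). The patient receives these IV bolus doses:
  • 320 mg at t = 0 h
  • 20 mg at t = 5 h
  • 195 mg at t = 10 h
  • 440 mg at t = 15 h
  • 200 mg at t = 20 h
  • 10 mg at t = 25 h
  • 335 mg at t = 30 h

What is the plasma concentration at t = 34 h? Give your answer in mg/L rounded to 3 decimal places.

k = ln 2 / 14 = 0.04951 per h
Dose 1 (320 mg at t=0 h): 320·exp(−0.04951·34) = 59.440 mg/L
Dose 2 (20 mg at t=5 h): 20·exp(−0.04951·29) = 4.758 mg/L
Dose 3 (195 mg at t=10 h): 195·exp(−0.04951·24) = 59.427 mg/L
Dose 4 (440 mg at t=15 h): 440·exp(−0.04951·19) = 171.756 mg/L
Dose 5 (200 mg at t=20 h): 200·exp(−0.04951·14) = 100.000 mg/L
Dose 6 (10 mg at t=25 h): 10·exp(−0.04951·9) = 6.404 mg/L
Dose 7 (335 mg at t=30 h): 335·exp(−0.04951·4) = 274.812 mg/L
C(34) = 59.440 + 4.758 + 59.427 + 171.756 + 100.000 + 6.404 + 274.812 = 676.598 mg/L

676.598 mg/L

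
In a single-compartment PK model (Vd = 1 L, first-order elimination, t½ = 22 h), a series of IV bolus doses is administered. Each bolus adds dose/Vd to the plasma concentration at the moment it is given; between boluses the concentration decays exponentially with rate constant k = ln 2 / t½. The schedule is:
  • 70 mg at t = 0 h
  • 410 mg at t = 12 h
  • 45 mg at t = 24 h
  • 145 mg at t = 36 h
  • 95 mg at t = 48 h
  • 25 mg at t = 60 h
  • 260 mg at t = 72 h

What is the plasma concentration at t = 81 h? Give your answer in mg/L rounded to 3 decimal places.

336.970 mg/L

k = ln 2 / 22 = 0.03151 per h
Dose 1 (70 mg at t=0 h): 70·exp(−0.03151·81) = 5.455 mg/L
Dose 2 (410 mg at t=12 h): 410·exp(−0.03151·69) = 46.628 mg/L
Dose 3 (45 mg at t=24 h): 45·exp(−0.03151·57) = 7.469 mg/L
Dose 4 (145 mg at t=36 h): 145·exp(−0.03151·45) = 35.126 mg/L
Dose 5 (95 mg at t=48 h): 95·exp(−0.03151·33) = 33.588 mg/L
Dose 6 (25 mg at t=60 h): 25·exp(−0.03151·21) = 12.900 mg/L
Dose 7 (260 mg at t=72 h): 260·exp(−0.03151·9) = 195.805 mg/L
C(81) = 5.455 + 46.628 + 7.469 + 35.126 + 33.588 + 12.900 + 195.805 = 336.970 mg/L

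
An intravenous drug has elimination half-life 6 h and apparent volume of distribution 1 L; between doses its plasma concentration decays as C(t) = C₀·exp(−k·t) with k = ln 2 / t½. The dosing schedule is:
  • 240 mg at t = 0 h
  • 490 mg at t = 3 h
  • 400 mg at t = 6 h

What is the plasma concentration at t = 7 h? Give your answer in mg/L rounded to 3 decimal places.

771.948 mg/L

k = ln 2 / 6 = 0.11552 per h
Dose 1 (240 mg at t=0 h): 240·exp(−0.11552·7) = 106.908 mg/L
Dose 2 (490 mg at t=3 h): 490·exp(−0.11552·4) = 308.681 mg/L
Dose 3 (400 mg at t=6 h): 400·exp(−0.11552·1) = 356.359 mg/L
C(7) = 106.908 + 308.681 + 356.359 = 771.948 mg/L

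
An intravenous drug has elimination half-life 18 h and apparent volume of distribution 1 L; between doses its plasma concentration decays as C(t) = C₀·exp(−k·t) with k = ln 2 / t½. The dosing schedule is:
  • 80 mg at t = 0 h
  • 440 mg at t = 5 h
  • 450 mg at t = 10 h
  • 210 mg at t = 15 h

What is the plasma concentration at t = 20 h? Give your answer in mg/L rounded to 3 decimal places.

k = ln 2 / 18 = 0.03851 per h
Dose 1 (80 mg at t=0 h): 80·exp(−0.03851·20) = 37.035 mg/L
Dose 2 (440 mg at t=5 h): 440·exp(−0.03851·15) = 246.942 mg/L
Dose 3 (450 mg at t=10 h): 450·exp(−0.03851·10) = 306.178 mg/L
Dose 4 (210 mg at t=15 h): 210·exp(−0.03851·5) = 173.221 mg/L
C(20) = 37.035 + 246.942 + 306.178 + 173.221 = 763.375 mg/L

763.375 mg/L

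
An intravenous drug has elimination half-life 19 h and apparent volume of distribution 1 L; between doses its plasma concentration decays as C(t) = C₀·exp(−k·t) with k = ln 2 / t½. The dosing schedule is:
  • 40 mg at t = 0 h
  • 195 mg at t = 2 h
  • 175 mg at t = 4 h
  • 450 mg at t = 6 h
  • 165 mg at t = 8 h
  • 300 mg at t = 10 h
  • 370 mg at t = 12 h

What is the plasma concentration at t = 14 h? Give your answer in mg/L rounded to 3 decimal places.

k = ln 2 / 19 = 0.03648 per h
Dose 1 (40 mg at t=0 h): 40·exp(−0.03648·14) = 24.002 mg/L
Dose 2 (195 mg at t=2 h): 195·exp(−0.03648·12) = 125.867 mg/L
Dose 3 (175 mg at t=4 h): 175·exp(−0.03648·10) = 121.507 mg/L
Dose 4 (450 mg at t=6 h): 450·exp(−0.03648·8) = 336.096 mg/L
Dose 5 (165 mg at t=8 h): 165·exp(−0.03648·6) = 132.563 mg/L
Dose 6 (300 mg at t=10 h): 300·exp(−0.03648·4) = 259.267 mg/L
Dose 7 (370 mg at t=12 h): 370·exp(−0.03648·2) = 343.965 mg/L
C(14) = 24.002 + 125.867 + 121.507 + 336.096 + 132.563 + 259.267 + 343.965 = 1343.266 mg/L

1343.266 mg/L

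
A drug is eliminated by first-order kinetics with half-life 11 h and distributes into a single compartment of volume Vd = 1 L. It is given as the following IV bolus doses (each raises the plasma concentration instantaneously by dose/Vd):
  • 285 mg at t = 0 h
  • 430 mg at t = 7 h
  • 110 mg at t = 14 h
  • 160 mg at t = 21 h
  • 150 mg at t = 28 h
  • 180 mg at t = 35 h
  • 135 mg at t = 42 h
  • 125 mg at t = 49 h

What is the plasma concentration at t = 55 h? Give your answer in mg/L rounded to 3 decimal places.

280.441 mg/L

k = ln 2 / 11 = 0.06301 per h
Dose 1 (285 mg at t=0 h): 285·exp(−0.06301·55) = 8.906 mg/L
Dose 2 (430 mg at t=7 h): 430·exp(−0.06301·48) = 20.887 mg/L
Dose 3 (110 mg at t=14 h): 110·exp(−0.06301·41) = 8.306 mg/L
Dose 4 (160 mg at t=21 h): 160·exp(−0.06301·34) = 18.779 mg/L
Dose 5 (150 mg at t=28 h): 150·exp(−0.06301·27) = 27.365 mg/L
Dose 6 (180 mg at t=35 h): 180·exp(−0.06301·20) = 51.044 mg/L
Dose 7 (135 mg at t=42 h): 135·exp(−0.06301·13) = 59.507 mg/L
Dose 8 (125 mg at t=49 h): 125·exp(−0.06301·6) = 85.647 mg/L
C(55) = 8.906 + 20.887 + 8.306 + 18.779 + 27.365 + 51.044 + 59.507 + 85.647 = 280.441 mg/L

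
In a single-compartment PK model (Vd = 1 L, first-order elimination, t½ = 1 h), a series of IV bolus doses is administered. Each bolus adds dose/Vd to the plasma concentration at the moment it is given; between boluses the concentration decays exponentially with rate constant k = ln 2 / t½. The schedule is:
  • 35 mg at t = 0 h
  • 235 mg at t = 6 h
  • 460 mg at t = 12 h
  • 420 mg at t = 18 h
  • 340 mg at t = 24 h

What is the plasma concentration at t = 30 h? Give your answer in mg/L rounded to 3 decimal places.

k = ln 2 / 1 = 0.69315 per h
Dose 1 (35 mg at t=0 h): 35·exp(−0.69315·30) = 0.000 mg/L
Dose 2 (235 mg at t=6 h): 235·exp(−0.69315·24) = 0.000 mg/L
Dose 3 (460 mg at t=12 h): 460·exp(−0.69315·18) = 0.002 mg/L
Dose 4 (420 mg at t=18 h): 420·exp(−0.69315·12) = 0.103 mg/L
Dose 5 (340 mg at t=24 h): 340·exp(−0.69315·6) = 5.313 mg/L
C(30) = 0.000 + 0.000 + 0.002 + 0.103 + 5.313 = 5.417 mg/L

5.417 mg/L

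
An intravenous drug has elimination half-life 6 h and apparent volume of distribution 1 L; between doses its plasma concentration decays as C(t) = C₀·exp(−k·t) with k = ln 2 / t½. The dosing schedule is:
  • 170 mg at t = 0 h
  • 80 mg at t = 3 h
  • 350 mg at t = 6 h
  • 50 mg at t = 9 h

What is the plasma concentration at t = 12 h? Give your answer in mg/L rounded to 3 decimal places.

k = ln 2 / 6 = 0.11552 per h
Dose 1 (170 mg at t=0 h): 170·exp(−0.11552·12) = 42.500 mg/L
Dose 2 (80 mg at t=3 h): 80·exp(−0.11552·9) = 28.284 mg/L
Dose 3 (350 mg at t=6 h): 350·exp(−0.11552·6) = 175.000 mg/L
Dose 4 (50 mg at t=9 h): 50·exp(−0.11552·3) = 35.355 mg/L
C(12) = 42.500 + 28.284 + 175.000 + 35.355 = 281.140 mg/L

281.140 mg/L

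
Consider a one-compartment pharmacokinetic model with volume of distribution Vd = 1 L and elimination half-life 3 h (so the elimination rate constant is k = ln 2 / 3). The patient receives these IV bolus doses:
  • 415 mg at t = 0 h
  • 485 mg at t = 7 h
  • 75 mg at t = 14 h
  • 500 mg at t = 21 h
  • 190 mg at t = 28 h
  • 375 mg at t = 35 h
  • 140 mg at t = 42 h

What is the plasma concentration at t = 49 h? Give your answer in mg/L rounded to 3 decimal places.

44.861 mg/L

k = ln 2 / 3 = 0.23105 per h
Dose 1 (415 mg at t=0 h): 415·exp(−0.23105·49) = 0.005 mg/L
Dose 2 (485 mg at t=7 h): 485·exp(−0.23105·42) = 0.030 mg/L
Dose 3 (75 mg at t=14 h): 75·exp(−0.23105·35) = 0.023 mg/L
Dose 4 (500 mg at t=21 h): 500·exp(−0.23105·28) = 0.775 mg/L
Dose 5 (190 mg at t=28 h): 190·exp(−0.23105·21) = 1.484 mg/L
Dose 6 (375 mg at t=35 h): 375·exp(−0.23105·14) = 14.765 mg/L
Dose 7 (140 mg at t=42 h): 140·exp(−0.23105·7) = 27.780 mg/L
C(49) = 0.005 + 0.030 + 0.023 + 0.775 + 1.484 + 14.765 + 27.780 = 44.861 mg/L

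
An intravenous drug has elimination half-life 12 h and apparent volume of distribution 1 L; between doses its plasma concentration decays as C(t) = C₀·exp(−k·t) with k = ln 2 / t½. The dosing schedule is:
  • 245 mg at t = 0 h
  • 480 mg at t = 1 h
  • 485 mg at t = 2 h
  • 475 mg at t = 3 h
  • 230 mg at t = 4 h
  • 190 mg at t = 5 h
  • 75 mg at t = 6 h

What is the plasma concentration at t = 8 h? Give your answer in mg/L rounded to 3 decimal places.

1582.635 mg/L

k = ln 2 / 12 = 0.05776 per h
Dose 1 (245 mg at t=0 h): 245·exp(−0.05776·8) = 154.340 mg/L
Dose 2 (480 mg at t=1 h): 480·exp(−0.05776·7) = 320.362 mg/L
Dose 3 (485 mg at t=2 h): 485·exp(−0.05776·6) = 342.947 mg/L
Dose 4 (475 mg at t=3 h): 475·exp(−0.05776·5) = 355.848 mg/L
Dose 5 (230 mg at t=4 h): 230·exp(−0.05776·4) = 182.551 mg/L
Dose 6 (190 mg at t=5 h): 190·exp(−0.05776·3) = 159.770 mg/L
Dose 7 (75 mg at t=6 h): 75·exp(−0.05776·2) = 66.817 mg/L
C(8) = 154.340 + 320.362 + 342.947 + 355.848 + 182.551 + 159.770 + 66.817 = 1582.635 mg/L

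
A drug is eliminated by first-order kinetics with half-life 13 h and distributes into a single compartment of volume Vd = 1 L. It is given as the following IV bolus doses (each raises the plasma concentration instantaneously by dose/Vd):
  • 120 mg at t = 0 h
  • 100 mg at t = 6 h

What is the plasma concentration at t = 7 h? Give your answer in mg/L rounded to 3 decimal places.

177.428 mg/L

k = ln 2 / 13 = 0.05332 per h
Dose 1 (120 mg at t=0 h): 120·exp(−0.05332·7) = 82.621 mg/L
Dose 2 (100 mg at t=6 h): 100·exp(−0.05332·1) = 94.808 mg/L
C(7) = 82.621 + 94.808 = 177.428 mg/L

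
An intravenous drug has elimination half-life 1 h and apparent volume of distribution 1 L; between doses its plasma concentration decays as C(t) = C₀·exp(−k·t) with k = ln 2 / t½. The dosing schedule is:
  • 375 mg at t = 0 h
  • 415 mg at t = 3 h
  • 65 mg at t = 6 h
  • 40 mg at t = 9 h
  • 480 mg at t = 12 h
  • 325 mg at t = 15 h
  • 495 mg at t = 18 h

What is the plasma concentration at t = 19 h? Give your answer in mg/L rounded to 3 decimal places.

271.617 mg/L

k = ln 2 / 1 = 0.69315 per h
Dose 1 (375 mg at t=0 h): 375·exp(−0.69315·19) = 0.001 mg/L
Dose 2 (415 mg at t=3 h): 415·exp(−0.69315·16) = 0.006 mg/L
Dose 3 (65 mg at t=6 h): 65·exp(−0.69315·13) = 0.008 mg/L
Dose 4 (40 mg at t=9 h): 40·exp(−0.69315·10) = 0.039 mg/L
Dose 5 (480 mg at t=12 h): 480·exp(−0.69315·7) = 3.750 mg/L
Dose 6 (325 mg at t=15 h): 325·exp(−0.69315·4) = 20.312 mg/L
Dose 7 (495 mg at t=18 h): 495·exp(−0.69315·1) = 247.500 mg/L
C(19) = 0.001 + 0.006 + 0.008 + 0.039 + 3.750 + 20.312 + 247.500 = 271.617 mg/L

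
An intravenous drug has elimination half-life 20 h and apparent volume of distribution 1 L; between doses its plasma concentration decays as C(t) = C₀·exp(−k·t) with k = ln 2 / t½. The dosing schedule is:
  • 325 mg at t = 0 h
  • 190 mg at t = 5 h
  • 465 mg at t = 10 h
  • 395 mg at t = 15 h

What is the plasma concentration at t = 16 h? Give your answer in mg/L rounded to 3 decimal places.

1075.680 mg/L

k = ln 2 / 20 = 0.03466 per h
Dose 1 (325 mg at t=0 h): 325·exp(−0.03466·16) = 186.663 mg/L
Dose 2 (190 mg at t=5 h): 190·exp(−0.03466·11) = 129.774 mg/L
Dose 3 (465 mg at t=10 h): 465·exp(−0.03466·6) = 377.697 mg/L
Dose 4 (395 mg at t=15 h): 395·exp(−0.03466·1) = 381.545 mg/L
C(16) = 186.663 + 129.774 + 377.697 + 381.545 = 1075.680 mg/L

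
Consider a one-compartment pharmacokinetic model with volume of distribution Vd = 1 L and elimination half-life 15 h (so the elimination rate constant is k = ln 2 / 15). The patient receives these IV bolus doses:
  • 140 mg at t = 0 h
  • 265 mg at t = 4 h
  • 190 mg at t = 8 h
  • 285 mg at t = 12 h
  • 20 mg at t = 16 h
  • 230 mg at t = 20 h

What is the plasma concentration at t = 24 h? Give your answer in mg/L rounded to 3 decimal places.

610.751 mg/L

k = ln 2 / 15 = 0.04621 per h
Dose 1 (140 mg at t=0 h): 140·exp(−0.04621·24) = 46.183 mg/L
Dose 2 (265 mg at t=4 h): 265·exp(−0.04621·20) = 105.165 mg/L
Dose 3 (190 mg at t=8 h): 190·exp(−0.04621·16) = 90.710 mg/L
Dose 4 (285 mg at t=12 h): 285·exp(−0.04621·12) = 163.690 mg/L
Dose 5 (20 mg at t=16 h): 20·exp(−0.04621·8) = 13.819 mg/L
Dose 6 (230 mg at t=20 h): 230·exp(−0.04621·4) = 191.185 mg/L
C(24) = 46.183 + 105.165 + 90.710 + 163.690 + 13.819 + 191.185 = 610.751 mg/L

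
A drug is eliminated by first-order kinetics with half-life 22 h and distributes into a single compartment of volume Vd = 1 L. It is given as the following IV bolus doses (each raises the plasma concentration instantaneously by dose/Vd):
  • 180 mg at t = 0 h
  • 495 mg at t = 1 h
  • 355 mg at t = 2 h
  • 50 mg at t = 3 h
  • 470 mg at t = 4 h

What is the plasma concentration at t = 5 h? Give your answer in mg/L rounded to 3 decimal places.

k = ln 2 / 22 = 0.03151 per h
Dose 1 (180 mg at t=0 h): 180·exp(−0.03151·5) = 153.765 mg/L
Dose 2 (495 mg at t=1 h): 495·exp(−0.03151·4) = 436.388 mg/L
Dose 3 (355 mg at t=2 h): 355·exp(−0.03151·3) = 322.982 mg/L
Dose 4 (50 mg at t=3 h): 50·exp(−0.03151·2) = 46.947 mg/L
Dose 5 (470 mg at t=4 h): 470·exp(−0.03151·1) = 455.423 mg/L
C(5) = 153.765 + 436.388 + 322.982 + 46.947 + 455.423 = 1415.504 mg/L

1415.504 mg/L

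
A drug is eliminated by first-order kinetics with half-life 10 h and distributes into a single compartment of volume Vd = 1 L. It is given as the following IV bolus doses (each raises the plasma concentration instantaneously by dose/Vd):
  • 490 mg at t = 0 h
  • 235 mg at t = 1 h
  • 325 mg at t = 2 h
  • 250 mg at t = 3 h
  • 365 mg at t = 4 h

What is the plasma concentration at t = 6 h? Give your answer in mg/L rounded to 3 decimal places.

1256.568 mg/L

k = ln 2 / 10 = 0.06931 per h
Dose 1 (490 mg at t=0 h): 490·exp(−0.06931·6) = 323.279 mg/L
Dose 2 (235 mg at t=1 h): 235·exp(−0.06931·5) = 166.170 mg/L
Dose 3 (325 mg at t=2 h): 325·exp(−0.06931·4) = 246.304 mg/L
Dose 4 (250 mg at t=3 h): 250·exp(−0.06931·3) = 203.063 mg/L
Dose 5 (365 mg at t=4 h): 365·exp(−0.06931·2) = 317.751 mg/L
C(6) = 323.279 + 166.170 + 246.304 + 203.063 + 317.751 = 1256.568 mg/L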